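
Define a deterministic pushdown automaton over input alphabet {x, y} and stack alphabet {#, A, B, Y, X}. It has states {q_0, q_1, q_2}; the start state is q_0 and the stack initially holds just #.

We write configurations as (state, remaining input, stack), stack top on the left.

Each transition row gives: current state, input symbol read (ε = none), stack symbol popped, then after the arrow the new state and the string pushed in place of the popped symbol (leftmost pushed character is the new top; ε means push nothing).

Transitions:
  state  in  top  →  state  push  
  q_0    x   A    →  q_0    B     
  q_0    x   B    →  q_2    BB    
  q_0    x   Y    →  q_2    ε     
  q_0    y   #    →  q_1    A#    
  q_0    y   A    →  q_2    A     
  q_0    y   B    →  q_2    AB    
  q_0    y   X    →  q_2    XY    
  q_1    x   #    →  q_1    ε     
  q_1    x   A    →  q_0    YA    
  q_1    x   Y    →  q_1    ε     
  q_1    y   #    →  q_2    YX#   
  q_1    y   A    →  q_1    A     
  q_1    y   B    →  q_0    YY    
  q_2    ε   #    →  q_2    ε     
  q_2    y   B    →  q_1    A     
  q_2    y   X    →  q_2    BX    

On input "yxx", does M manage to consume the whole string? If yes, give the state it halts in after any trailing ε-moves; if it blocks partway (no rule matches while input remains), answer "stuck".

q_2

(q_0, yxx, #)
  read y, top #: go to q_1, push A# → (q_1, xx, A#)
  read x, top A: go to q_0, push YA → (q_0, x, YA#)
  read x, top Y: go to q_2, push ε → (q_2, ε, A#)
All input consumed; M is in state q_2.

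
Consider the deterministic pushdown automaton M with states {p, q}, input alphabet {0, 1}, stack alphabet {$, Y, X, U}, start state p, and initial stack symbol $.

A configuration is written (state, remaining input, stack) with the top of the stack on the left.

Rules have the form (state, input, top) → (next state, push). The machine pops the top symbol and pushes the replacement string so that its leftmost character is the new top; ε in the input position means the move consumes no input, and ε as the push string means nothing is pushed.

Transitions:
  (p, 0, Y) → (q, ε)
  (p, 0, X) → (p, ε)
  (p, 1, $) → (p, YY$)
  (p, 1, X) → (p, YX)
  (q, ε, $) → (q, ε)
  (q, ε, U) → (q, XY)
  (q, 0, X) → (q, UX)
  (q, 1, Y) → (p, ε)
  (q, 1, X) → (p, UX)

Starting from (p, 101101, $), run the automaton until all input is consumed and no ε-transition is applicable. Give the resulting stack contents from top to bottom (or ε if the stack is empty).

$

(p, 101101, $)
  read 1, top $: go to p, push YY$ → (p, 01101, YY$)
  read 0, top Y: go to q, push ε → (q, 1101, Y$)
  read 1, top Y: go to p, push ε → (p, 101, $)
  read 1, top $: go to p, push YY$ → (p, 01, YY$)
  read 0, top Y: go to q, push ε → (q, 1, Y$)
  read 1, top Y: go to p, push ε → (p, ε, $)
All input consumed in state p with stack $.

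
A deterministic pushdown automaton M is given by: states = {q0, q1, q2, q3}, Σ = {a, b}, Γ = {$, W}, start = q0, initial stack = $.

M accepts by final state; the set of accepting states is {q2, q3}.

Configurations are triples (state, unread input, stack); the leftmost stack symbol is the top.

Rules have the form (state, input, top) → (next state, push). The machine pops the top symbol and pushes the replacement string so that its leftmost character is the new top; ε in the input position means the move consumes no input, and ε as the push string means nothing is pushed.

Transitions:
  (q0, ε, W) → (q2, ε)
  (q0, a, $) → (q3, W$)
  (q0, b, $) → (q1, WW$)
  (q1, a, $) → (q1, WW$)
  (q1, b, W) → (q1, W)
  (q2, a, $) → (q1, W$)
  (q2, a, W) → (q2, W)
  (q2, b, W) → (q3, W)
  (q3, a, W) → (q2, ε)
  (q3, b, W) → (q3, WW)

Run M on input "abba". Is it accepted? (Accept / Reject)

Accept

(q0, abba, $) ⊢ (q3, bba, W$) ⊢ (q3, ba, WW$) ⊢ (q3, a, WWW$) ⊢ (q2, ε, WW$)
All input consumed; state q2 ∈ F.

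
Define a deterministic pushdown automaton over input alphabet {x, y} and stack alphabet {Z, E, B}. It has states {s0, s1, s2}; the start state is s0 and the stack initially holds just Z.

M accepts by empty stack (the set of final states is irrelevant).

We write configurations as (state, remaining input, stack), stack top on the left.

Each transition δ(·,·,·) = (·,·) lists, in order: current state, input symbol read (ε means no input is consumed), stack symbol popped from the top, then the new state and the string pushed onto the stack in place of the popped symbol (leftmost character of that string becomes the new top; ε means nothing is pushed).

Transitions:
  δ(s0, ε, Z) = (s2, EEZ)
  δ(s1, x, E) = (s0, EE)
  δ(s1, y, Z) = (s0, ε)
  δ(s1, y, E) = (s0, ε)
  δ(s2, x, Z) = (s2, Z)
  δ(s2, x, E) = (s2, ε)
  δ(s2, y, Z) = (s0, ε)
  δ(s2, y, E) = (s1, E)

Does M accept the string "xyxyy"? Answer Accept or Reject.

Reject

(s0, xyxyy, Z)
  ε-move, top Z: go to s2, push EEZ → (s2, xyxyy, EEZ)
  read x, top E: go to s2, push ε → (s2, yxyy, EZ)
  read y, top E: go to s1, push E → (s1, xyy, EZ)
  read x, top E: go to s0, push EE → (s0, yy, EEZ)
No transition applies at (s0, yy, EEZ); input not fully consumed.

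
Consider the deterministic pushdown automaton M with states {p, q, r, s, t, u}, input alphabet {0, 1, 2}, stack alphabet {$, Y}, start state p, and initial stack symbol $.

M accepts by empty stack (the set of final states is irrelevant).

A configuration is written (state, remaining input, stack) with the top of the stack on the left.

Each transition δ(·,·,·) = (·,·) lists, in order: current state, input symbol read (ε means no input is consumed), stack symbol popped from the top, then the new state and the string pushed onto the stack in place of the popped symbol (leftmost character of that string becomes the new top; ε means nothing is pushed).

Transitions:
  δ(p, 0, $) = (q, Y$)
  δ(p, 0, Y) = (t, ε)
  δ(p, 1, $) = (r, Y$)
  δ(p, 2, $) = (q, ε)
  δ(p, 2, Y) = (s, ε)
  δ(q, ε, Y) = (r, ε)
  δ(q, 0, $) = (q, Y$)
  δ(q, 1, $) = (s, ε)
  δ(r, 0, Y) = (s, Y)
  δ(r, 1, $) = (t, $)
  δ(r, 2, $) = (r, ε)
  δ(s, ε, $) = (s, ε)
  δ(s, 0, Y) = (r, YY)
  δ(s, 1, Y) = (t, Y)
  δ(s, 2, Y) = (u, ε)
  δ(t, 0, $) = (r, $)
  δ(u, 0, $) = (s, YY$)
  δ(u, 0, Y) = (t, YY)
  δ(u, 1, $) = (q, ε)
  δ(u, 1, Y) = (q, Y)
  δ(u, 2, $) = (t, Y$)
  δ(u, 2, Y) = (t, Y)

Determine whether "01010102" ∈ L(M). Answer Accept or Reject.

(p, 01010102, $)
  read 0, top $: go to q, push Y$ → (q, 1010102, Y$)
  ε-move, top Y: go to r, push ε → (r, 1010102, $)
  read 1, top $: go to t, push $ → (t, 010102, $)
  read 0, top $: go to r, push $ → (r, 10102, $)
  read 1, top $: go to t, push $ → (t, 0102, $)
  read 0, top $: go to r, push $ → (r, 102, $)
  read 1, top $: go to t, push $ → (t, 02, $)
  read 0, top $: go to r, push $ → (r, 2, $)
  read 2, top $: go to r, push ε → (r, ε, ε)
All input consumed and the stack is empty.

Accept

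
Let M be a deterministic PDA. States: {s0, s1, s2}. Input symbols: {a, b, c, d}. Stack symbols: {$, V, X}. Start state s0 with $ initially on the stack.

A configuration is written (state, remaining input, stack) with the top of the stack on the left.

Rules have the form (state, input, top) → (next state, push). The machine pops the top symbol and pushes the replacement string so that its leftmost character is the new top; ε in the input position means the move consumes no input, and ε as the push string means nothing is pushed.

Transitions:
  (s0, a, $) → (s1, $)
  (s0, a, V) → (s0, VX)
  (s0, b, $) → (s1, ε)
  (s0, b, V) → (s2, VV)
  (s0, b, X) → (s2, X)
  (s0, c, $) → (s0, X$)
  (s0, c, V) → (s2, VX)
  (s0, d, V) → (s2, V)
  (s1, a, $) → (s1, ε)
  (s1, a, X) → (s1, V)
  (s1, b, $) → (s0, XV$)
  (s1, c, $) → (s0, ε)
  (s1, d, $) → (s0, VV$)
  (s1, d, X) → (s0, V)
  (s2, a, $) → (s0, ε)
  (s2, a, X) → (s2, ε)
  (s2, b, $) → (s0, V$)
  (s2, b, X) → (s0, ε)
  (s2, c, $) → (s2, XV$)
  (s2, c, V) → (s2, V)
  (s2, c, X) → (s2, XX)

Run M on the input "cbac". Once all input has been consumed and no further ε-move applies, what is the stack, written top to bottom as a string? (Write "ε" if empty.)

(s0, cbac, $)
  read c, top $: go to s0, push X$ → (s0, bac, X$)
  read b, top X: go to s2, push X → (s2, ac, X$)
  read a, top X: go to s2, push ε → (s2, c, $)
  read c, top $: go to s2, push XV$ → (s2, ε, XV$)
All input consumed in state s2 with stack XV$.

XV$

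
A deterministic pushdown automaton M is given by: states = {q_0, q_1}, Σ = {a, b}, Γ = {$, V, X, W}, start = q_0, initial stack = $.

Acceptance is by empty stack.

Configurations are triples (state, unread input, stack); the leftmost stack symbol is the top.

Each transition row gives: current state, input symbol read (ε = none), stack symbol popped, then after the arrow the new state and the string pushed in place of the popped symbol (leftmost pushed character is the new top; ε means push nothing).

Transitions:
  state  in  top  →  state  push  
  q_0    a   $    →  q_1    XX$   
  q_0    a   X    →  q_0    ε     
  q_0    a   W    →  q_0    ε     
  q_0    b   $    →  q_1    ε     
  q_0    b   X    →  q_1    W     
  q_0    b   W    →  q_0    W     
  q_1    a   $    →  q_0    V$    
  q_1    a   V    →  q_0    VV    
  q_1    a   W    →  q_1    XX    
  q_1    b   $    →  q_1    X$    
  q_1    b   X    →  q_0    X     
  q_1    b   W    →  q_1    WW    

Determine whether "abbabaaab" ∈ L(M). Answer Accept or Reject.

Accept

(q_0, abbabaaab, $)
  read a, top $: go to q_1, push XX$ → (q_1, bbabaaab, XX$)
  read b, top X: go to q_0, push X → (q_0, babaaab, XX$)
  read b, top X: go to q_1, push W → (q_1, abaaab, WX$)
  read a, top W: go to q_1, push XX → (q_1, baaab, XXX$)
  read b, top X: go to q_0, push X → (q_0, aaab, XXX$)
  read a, top X: go to q_0, push ε → (q_0, aab, XX$)
  read a, top X: go to q_0, push ε → (q_0, ab, X$)
  read a, top X: go to q_0, push ε → (q_0, b, $)
  read b, top $: go to q_1, push ε → (q_1, ε, ε)
All input consumed and the stack is empty.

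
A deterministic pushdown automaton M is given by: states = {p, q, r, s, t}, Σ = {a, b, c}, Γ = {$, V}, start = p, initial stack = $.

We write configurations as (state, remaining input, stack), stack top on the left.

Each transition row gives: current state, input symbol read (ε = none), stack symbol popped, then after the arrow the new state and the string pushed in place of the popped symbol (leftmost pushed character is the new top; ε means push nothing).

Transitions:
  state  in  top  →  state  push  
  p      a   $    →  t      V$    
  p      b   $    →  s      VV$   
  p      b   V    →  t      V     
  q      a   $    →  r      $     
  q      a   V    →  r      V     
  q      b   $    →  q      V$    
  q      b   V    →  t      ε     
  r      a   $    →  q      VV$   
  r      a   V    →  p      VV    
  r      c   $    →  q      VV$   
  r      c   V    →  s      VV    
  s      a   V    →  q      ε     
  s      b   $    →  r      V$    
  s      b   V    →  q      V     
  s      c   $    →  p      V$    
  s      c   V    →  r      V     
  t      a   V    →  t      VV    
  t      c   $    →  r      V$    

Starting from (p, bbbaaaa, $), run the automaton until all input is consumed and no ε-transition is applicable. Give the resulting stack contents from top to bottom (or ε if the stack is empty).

(p, bbbaaaa, $) ⊢ (s, bbaaaa, VV$) ⊢ (q, baaaa, VV$) ⊢ (t, aaaa, V$) ⊢ (t, aaa, VV$) ⊢ (t, aa, VVV$) ⊢ (t, a, VVVV$) ⊢ (t, ε, VVVVV$)
All input consumed in state t with stack VVVVV$.

VVVVV$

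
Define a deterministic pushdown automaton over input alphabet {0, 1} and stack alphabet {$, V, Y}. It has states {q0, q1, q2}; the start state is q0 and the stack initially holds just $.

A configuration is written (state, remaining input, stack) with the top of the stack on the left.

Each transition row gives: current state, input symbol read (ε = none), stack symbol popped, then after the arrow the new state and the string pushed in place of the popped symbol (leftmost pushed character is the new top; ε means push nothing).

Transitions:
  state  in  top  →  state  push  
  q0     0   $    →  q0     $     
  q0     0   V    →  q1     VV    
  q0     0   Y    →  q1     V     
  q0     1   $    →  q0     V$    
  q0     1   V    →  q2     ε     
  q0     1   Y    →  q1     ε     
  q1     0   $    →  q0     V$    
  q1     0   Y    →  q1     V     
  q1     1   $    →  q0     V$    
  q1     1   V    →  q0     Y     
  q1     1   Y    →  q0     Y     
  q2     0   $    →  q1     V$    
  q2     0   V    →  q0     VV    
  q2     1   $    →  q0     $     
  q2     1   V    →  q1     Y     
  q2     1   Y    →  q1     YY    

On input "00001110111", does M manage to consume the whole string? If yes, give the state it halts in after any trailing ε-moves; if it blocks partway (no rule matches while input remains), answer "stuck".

(q0, 00001110111, $)
  read 0, top $: go to q0, push $ → (q0, 0001110111, $)
  read 0, top $: go to q0, push $ → (q0, 001110111, $)
  read 0, top $: go to q0, push $ → (q0, 01110111, $)
  read 0, top $: go to q0, push $ → (q0, 1110111, $)
  read 1, top $: go to q0, push V$ → (q0, 110111, V$)
  read 1, top V: go to q2, push ε → (q2, 10111, $)
  read 1, top $: go to q0, push $ → (q0, 0111, $)
  read 0, top $: go to q0, push $ → (q0, 111, $)
  read 1, top $: go to q0, push V$ → (q0, 11, V$)
  read 1, top V: go to q2, push ε → (q2, 1, $)
  read 1, top $: go to q0, push $ → (q0, ε, $)
All input consumed; M is in state q0.

q0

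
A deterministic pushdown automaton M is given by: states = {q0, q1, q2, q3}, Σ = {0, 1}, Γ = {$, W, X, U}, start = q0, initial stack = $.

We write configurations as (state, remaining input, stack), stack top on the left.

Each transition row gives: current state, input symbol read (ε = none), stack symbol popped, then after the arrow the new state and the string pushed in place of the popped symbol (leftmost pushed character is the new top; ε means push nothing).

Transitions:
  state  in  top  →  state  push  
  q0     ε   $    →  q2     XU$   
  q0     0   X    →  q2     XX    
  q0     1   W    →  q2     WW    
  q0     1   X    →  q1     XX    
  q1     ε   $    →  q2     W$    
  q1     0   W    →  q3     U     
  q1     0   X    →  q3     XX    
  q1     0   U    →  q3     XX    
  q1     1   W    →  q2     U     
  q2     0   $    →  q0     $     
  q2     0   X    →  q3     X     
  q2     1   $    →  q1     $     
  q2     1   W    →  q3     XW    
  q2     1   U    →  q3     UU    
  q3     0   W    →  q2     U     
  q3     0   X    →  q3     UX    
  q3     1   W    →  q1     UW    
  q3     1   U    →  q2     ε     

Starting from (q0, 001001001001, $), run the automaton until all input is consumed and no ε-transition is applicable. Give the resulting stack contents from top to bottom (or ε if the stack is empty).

(q0, 001001001001, $)
  ε-move, top $: go to q2, push XU$ → (q2, 001001001001, XU$)
  read 0, top X: go to q3, push X → (q3, 01001001001, XU$)
  read 0, top X: go to q3, push UX → (q3, 1001001001, UXU$)
  read 1, top U: go to q2, push ε → (q2, 001001001, XU$)
  read 0, top X: go to q3, push X → (q3, 01001001, XU$)
  read 0, top X: go to q3, push UX → (q3, 1001001, UXU$)
  read 1, top U: go to q2, push ε → (q2, 001001, XU$)
  read 0, top X: go to q3, push X → (q3, 01001, XU$)
  read 0, top X: go to q3, push UX → (q3, 1001, UXU$)
  read 1, top U: go to q2, push ε → (q2, 001, XU$)
  read 0, top X: go to q3, push X → (q3, 01, XU$)
  read 0, top X: go to q3, push UX → (q3, 1, UXU$)
  read 1, top U: go to q2, push ε → (q2, ε, XU$)
All input consumed in state q2 with stack XU$.

XU$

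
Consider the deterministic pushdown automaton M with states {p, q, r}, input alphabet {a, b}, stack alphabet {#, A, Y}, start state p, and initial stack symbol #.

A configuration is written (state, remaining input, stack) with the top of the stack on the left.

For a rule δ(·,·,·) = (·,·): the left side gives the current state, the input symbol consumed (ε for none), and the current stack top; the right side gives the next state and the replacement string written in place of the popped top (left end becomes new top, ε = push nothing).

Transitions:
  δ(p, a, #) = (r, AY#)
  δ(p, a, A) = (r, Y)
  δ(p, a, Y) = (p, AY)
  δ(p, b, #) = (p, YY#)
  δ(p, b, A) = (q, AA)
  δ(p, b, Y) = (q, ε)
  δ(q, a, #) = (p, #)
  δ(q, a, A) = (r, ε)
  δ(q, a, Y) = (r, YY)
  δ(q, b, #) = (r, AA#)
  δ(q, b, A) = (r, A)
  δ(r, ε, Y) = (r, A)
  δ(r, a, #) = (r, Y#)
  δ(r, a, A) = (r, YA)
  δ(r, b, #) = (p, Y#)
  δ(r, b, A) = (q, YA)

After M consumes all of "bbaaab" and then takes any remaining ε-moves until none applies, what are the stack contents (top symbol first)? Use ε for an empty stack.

(p, bbaaab, #) ⊢ (p, baaab, YY#) ⊢ (q, aaab, Y#) ⊢ (r, aab, YY#) ⊢ (r, aab, AY#) ⊢ (r, ab, YAY#) ⊢ (r, ab, AAY#) ⊢ (r, b, YAAY#) ⊢ (r, b, AAAY#) ⊢ (q, ε, YAAAY#)
All input consumed in state q with stack YAAAY#.

YAAAY#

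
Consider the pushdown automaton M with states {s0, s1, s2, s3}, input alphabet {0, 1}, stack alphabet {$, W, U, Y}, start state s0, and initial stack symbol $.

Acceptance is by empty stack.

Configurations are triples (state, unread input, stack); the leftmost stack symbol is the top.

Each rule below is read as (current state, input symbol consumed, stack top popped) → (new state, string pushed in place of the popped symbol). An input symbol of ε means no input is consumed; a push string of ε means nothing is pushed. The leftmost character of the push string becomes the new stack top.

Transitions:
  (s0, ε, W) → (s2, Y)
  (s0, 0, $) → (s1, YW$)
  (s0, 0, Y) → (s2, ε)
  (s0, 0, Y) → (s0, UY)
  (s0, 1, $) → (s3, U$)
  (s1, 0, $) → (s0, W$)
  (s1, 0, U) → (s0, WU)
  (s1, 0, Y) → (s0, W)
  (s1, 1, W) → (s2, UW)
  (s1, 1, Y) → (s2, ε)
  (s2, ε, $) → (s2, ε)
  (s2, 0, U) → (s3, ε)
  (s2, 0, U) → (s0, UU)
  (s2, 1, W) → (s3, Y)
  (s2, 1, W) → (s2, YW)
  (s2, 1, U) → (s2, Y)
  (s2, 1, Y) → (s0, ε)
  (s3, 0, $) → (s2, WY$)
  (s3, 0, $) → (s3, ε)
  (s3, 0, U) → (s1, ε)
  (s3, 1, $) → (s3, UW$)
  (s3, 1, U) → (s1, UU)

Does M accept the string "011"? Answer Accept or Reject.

No computation consumes all input and empties the stack.

Reject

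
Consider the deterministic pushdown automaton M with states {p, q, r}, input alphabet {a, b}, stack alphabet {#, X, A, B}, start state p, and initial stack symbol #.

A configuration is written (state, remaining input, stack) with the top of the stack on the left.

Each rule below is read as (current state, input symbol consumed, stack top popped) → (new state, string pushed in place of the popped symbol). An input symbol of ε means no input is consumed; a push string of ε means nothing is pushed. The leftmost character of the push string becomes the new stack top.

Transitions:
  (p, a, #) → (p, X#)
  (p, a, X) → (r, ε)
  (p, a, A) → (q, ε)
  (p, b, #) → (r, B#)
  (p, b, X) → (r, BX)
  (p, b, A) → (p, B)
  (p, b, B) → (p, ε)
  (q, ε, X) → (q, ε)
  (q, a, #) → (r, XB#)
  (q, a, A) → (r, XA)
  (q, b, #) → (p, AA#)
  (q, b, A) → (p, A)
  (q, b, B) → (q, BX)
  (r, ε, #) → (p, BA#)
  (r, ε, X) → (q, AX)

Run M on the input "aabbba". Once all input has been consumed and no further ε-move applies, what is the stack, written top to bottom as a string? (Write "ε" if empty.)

(p, aabbba, #) ⊢ (p, abbba, X#) ⊢ (r, bbba, #) ⊢ (p, bbba, BA#) ⊢ (p, bba, A#) ⊢ (p, ba, B#) ⊢ (p, a, #) ⊢ (p, ε, X#)
All input consumed in state p with stack X#.

X#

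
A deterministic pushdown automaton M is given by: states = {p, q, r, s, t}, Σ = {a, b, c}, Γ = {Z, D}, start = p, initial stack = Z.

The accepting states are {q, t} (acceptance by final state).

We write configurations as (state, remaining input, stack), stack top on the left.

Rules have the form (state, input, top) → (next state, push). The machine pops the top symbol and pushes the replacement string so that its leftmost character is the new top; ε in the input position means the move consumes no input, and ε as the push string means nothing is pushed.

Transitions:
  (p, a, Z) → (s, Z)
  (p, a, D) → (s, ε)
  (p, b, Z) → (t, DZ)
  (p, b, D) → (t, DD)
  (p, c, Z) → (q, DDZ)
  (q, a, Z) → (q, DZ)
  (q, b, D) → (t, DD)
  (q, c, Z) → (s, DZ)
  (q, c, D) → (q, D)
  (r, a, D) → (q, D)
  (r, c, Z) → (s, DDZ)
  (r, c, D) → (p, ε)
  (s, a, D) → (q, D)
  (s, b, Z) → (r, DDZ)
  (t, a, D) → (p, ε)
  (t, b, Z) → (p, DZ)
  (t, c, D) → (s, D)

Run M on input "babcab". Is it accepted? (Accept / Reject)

(p, babcab, Z)
  read b, top Z: go to t, push DZ → (t, abcab, DZ)
  read a, top D: go to p, push ε → (p, bcab, Z)
  read b, top Z: go to t, push DZ → (t, cab, DZ)
  read c, top D: go to s, push D → (s, ab, DZ)
  read a, top D: go to q, push D → (q, b, DZ)
  read b, top D: go to t, push DD → (t, ε, DDZ)
All input consumed; state t ∈ F.

Accept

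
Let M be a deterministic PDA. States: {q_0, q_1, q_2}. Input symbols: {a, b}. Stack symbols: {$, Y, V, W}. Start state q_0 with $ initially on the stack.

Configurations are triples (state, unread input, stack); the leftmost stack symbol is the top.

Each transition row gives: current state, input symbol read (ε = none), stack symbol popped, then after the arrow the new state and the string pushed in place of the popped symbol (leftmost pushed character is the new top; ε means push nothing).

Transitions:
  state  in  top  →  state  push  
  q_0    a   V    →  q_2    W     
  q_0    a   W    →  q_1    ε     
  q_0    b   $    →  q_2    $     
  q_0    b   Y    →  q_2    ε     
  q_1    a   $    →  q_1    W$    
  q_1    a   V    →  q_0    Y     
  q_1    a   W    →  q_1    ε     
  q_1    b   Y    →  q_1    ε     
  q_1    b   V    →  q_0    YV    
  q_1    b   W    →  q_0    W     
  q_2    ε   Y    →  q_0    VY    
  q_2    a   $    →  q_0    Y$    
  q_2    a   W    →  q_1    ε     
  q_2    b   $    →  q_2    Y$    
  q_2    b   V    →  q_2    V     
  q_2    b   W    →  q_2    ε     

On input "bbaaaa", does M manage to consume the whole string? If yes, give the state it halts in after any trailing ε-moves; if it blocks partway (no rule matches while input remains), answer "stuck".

stuck

(q_0, bbaaaa, $) ⊢ (q_2, baaaa, $) ⊢ (q_2, aaaa, Y$) ⊢ (q_0, aaaa, VY$) ⊢ (q_2, aaa, WY$) ⊢ (q_1, aa, Y$)
No transition for (q_1, a, top Y); M blocks with input aa remaining.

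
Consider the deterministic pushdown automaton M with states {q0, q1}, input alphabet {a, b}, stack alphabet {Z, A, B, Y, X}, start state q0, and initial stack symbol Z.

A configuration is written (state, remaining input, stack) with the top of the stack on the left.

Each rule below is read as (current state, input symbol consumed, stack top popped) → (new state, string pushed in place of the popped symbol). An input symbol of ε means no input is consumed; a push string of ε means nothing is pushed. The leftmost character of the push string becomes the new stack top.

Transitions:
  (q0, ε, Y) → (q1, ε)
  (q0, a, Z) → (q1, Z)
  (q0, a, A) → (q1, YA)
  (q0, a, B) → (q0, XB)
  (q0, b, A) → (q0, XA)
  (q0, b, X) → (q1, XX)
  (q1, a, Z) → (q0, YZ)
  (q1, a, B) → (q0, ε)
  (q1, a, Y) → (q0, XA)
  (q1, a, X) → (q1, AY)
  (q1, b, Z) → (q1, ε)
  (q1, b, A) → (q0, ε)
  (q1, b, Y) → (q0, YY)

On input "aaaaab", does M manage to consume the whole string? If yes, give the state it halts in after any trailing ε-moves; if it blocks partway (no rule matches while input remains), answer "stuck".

(q0, aaaaab, Z) ⊢ (q1, aaaab, Z) ⊢ (q0, aaab, YZ) ⊢ (q1, aaab, Z) ⊢ (q0, aab, YZ) ⊢ (q1, aab, Z) ⊢ (q0, ab, YZ) ⊢ (q1, ab, Z) ⊢ (q0, b, YZ) ⊢ (q1, b, Z) ⊢ (q1, ε, ε)
All input consumed; M is in state q1.

q1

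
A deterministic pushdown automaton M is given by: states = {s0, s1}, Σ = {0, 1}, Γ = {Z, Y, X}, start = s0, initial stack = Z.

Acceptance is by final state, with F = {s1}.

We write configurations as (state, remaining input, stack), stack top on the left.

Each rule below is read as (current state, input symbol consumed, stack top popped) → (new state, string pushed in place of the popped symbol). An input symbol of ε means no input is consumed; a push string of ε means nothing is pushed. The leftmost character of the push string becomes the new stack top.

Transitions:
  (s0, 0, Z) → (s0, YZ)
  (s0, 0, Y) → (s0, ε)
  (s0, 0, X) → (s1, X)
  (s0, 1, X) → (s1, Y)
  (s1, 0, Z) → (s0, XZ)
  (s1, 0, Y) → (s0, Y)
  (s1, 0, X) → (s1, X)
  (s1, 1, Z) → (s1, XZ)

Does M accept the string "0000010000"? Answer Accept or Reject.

(s0, 0000010000, Z) ⊢ (s0, 000010000, YZ) ⊢ (s0, 00010000, Z) ⊢ (s0, 0010000, YZ) ⊢ (s0, 010000, Z) ⊢ (s0, 10000, YZ)
No transition applies at (s0, 10000, YZ); input not fully consumed.

Reject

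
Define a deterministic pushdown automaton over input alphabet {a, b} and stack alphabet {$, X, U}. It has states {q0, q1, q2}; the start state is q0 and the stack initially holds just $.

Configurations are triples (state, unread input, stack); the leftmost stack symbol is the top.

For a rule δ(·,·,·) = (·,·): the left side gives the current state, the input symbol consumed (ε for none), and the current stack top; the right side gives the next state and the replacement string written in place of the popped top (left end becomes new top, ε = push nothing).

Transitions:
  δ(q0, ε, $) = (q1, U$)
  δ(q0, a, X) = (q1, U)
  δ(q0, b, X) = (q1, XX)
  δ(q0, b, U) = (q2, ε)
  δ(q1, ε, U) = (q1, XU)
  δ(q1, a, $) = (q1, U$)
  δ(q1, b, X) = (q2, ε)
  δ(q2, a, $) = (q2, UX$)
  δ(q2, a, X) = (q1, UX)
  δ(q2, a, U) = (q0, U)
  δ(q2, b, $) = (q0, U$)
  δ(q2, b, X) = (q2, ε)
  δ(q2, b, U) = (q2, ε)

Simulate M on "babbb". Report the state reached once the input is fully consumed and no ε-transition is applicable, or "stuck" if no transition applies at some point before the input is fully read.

q2

(q0, babbb, $) ⊢ (q1, babbb, U$) ⊢ (q1, babbb, XU$) ⊢ (q2, abbb, U$) ⊢ (q0, bbb, U$) ⊢ (q2, bb, $) ⊢ (q0, b, U$) ⊢ (q2, ε, $)
All input consumed; M is in state q2.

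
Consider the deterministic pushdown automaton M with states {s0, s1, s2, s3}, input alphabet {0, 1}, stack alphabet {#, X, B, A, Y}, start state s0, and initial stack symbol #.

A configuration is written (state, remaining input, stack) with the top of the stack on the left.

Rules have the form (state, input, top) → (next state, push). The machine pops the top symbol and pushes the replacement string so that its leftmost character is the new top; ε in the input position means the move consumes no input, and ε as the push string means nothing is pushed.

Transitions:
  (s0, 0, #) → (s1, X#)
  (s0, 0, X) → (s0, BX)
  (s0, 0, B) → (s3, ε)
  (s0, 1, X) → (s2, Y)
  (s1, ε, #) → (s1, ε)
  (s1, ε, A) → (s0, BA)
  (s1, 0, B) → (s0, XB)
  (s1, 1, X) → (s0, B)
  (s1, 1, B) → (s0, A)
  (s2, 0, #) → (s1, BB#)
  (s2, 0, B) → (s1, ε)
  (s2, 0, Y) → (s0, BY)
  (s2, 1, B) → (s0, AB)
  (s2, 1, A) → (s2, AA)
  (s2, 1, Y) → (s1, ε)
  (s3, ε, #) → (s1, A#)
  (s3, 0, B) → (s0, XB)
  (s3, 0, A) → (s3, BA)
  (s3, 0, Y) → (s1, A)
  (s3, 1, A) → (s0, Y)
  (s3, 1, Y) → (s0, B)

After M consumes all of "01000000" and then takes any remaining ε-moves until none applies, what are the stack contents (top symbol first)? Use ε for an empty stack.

XBA#

(s0, 01000000, #) ⊢ (s1, 1000000, X#) ⊢ (s0, 000000, B#) ⊢ (s3, 00000, #) ⊢ (s1, 00000, A#) ⊢ (s0, 00000, BA#) ⊢ (s3, 0000, A#) ⊢ (s3, 000, BA#) ⊢ (s0, 00, XBA#) ⊢ (s0, 0, BXBA#) ⊢ (s3, ε, XBA#)
All input consumed in state s3 with stack XBA#.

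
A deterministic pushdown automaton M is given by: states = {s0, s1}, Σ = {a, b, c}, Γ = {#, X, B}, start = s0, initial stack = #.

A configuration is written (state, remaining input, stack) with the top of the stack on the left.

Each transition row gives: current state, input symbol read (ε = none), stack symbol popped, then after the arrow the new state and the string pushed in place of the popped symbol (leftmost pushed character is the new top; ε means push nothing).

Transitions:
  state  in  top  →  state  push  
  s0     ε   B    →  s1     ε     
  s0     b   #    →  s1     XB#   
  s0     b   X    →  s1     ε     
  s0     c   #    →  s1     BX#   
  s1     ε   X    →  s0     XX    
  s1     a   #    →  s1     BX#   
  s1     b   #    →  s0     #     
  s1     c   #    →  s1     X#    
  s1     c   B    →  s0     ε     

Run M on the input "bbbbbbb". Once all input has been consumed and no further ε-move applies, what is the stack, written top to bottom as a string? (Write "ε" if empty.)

XXB#

(s0, bbbbbbb, #)
  read b, top #: go to s1, push XB# → (s1, bbbbbb, XB#)
  ε-move, top X: go to s0, push XX → (s0, bbbbbb, XXB#)
  read b, top X: go to s1, push ε → (s1, bbbbb, XB#)
  ε-move, top X: go to s0, push XX → (s0, bbbbb, XXB#)
  read b, top X: go to s1, push ε → (s1, bbbb, XB#)
  ε-move, top X: go to s0, push XX → (s0, bbbb, XXB#)
  read b, top X: go to s1, push ε → (s1, bbb, XB#)
  ε-move, top X: go to s0, push XX → (s0, bbb, XXB#)
  read b, top X: go to s1, push ε → (s1, bb, XB#)
  ε-move, top X: go to s0, push XX → (s0, bb, XXB#)
  read b, top X: go to s1, push ε → (s1, b, XB#)
  ε-move, top X: go to s0, push XX → (s0, b, XXB#)
  read b, top X: go to s1, push ε → (s1, ε, XB#)
  ε-move, top X: go to s0, push XX → (s0, ε, XXB#)
All input consumed in state s0 with stack XXB#.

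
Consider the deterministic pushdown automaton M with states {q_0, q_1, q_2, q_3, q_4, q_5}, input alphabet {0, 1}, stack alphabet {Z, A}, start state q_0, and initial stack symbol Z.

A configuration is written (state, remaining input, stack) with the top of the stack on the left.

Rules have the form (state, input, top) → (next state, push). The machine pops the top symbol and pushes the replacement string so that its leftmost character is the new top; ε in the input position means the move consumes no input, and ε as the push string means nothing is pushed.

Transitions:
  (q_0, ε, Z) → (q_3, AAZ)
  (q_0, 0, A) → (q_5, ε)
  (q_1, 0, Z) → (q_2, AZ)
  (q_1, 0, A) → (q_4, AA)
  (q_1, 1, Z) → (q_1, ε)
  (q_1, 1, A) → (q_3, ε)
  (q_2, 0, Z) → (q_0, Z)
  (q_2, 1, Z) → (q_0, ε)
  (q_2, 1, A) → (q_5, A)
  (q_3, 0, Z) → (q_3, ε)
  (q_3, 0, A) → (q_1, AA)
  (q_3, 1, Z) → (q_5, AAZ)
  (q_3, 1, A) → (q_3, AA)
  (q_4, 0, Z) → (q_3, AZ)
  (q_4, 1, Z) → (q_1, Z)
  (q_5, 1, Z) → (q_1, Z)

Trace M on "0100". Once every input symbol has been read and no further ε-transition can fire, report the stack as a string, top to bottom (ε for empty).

AAAAZ

(q_0, 0100, Z)
  ε-move, top Z: go to q_3, push AAZ → (q_3, 0100, AAZ)
  read 0, top A: go to q_1, push AA → (q_1, 100, AAAZ)
  read 1, top A: go to q_3, push ε → (q_3, 00, AAZ)
  read 0, top A: go to q_1, push AA → (q_1, 0, AAAZ)
  read 0, top A: go to q_4, push AA → (q_4, ε, AAAAZ)
All input consumed in state q_4 with stack AAAAZ.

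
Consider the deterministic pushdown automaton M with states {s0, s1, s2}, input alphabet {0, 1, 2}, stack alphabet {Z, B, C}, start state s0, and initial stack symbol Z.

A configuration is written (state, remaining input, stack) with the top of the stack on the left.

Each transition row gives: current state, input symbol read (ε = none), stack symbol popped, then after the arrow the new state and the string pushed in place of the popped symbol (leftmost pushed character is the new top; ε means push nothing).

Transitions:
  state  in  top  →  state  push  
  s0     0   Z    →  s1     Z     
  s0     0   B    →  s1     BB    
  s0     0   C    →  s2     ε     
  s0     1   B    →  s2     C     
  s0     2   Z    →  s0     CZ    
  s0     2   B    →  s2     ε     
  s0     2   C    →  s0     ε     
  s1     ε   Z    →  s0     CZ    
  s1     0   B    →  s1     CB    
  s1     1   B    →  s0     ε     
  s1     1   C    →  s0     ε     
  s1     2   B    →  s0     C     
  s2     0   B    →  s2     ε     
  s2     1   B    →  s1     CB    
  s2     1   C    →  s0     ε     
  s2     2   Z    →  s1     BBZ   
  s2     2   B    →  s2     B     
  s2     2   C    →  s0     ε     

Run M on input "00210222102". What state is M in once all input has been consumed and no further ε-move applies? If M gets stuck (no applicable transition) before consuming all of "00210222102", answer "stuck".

stuck

(s0, 00210222102, Z)
  read 0, top Z: go to s1, push Z → (s1, 0210222102, Z)
  ε-move, top Z: go to s0, push CZ → (s0, 0210222102, CZ)
  read 0, top C: go to s2, push ε → (s2, 210222102, Z)
  read 2, top Z: go to s1, push BBZ → (s1, 10222102, BBZ)
  read 1, top B: go to s0, push ε → (s0, 0222102, BZ)
  read 0, top B: go to s1, push BB → (s1, 222102, BBZ)
  read 2, top B: go to s0, push C → (s0, 22102, CBZ)
  read 2, top C: go to s0, push ε → (s0, 2102, BZ)
  read 2, top B: go to s2, push ε → (s2, 102, Z)
No transition for (s2, 1, top Z); M blocks with input 102 remaining.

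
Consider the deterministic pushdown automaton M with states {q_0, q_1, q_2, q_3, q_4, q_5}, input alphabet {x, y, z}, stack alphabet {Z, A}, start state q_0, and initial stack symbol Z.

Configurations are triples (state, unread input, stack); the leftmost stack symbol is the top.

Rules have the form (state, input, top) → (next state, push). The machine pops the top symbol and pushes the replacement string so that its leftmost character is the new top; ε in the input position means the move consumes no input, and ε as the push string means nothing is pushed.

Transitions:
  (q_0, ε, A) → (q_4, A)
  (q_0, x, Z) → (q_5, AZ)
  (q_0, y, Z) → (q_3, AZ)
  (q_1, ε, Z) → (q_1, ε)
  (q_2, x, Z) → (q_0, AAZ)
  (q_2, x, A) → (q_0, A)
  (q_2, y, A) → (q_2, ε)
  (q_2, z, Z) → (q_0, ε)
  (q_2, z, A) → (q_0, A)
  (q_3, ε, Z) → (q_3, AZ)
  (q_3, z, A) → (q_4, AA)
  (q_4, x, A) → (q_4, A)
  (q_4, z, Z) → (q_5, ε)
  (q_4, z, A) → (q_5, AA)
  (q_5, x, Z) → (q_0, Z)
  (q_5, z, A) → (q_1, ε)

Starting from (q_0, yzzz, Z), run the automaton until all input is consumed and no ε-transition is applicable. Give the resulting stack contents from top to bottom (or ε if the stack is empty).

AAZ

(q_0, yzzz, Z)
  read y, top Z: go to q_3, push AZ → (q_3, zzz, AZ)
  read z, top A: go to q_4, push AA → (q_4, zz, AAZ)
  read z, top A: go to q_5, push AA → (q_5, z, AAAZ)
  read z, top A: go to q_1, push ε → (q_1, ε, AAZ)
All input consumed in state q_1 with stack AAZ.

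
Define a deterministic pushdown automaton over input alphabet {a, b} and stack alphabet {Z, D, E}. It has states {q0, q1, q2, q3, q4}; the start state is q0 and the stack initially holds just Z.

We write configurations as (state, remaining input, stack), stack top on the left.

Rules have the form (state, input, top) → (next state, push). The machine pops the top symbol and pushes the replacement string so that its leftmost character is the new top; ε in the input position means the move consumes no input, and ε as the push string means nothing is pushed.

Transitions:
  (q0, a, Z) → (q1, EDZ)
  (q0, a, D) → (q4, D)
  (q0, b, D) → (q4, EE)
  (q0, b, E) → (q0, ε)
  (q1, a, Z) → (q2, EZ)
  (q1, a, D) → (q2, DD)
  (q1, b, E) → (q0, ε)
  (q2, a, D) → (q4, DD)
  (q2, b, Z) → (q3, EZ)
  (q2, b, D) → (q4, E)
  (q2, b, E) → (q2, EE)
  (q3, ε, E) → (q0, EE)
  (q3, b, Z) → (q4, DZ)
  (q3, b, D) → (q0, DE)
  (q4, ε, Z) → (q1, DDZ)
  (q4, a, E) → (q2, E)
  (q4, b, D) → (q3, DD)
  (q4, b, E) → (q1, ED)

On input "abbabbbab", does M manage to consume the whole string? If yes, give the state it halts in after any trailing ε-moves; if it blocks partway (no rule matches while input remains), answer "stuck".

stuck

(q0, abbabbbab, Z)
  read a, top Z: go to q1, push EDZ → (q1, bbabbbab, EDZ)
  read b, top E: go to q0, push ε → (q0, babbbab, DZ)
  read b, top D: go to q4, push EE → (q4, abbbab, EEZ)
  read a, top E: go to q2, push E → (q2, bbbab, EEZ)
  read b, top E: go to q2, push EE → (q2, bbab, EEEZ)
  read b, top E: go to q2, push EE → (q2, bab, EEEEZ)
  read b, top E: go to q2, push EE → (q2, ab, EEEEEZ)
No transition for (q2, a, top E); M blocks with input ab remaining.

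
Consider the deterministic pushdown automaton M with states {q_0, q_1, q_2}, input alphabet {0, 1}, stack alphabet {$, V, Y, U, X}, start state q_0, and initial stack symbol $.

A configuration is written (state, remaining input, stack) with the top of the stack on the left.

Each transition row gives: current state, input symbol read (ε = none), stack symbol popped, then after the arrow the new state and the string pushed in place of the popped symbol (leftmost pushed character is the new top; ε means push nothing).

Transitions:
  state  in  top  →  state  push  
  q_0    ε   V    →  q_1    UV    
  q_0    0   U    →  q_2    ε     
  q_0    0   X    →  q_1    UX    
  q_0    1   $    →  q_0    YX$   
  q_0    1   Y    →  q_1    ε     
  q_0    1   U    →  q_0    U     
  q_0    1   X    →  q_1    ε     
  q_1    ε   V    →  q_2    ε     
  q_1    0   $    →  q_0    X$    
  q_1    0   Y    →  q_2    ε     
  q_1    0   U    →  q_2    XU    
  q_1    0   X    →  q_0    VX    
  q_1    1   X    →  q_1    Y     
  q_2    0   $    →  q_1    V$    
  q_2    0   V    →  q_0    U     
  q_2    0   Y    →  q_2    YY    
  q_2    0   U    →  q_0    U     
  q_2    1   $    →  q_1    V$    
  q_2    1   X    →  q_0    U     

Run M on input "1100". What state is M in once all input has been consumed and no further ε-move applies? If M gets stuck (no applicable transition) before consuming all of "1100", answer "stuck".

(q_0, 1100, $)
  read 1, top $: go to q_0, push YX$ → (q_0, 100, YX$)
  read 1, top Y: go to q_1, push ε → (q_1, 00, X$)
  read 0, top X: go to q_0, push VX → (q_0, 0, VX$)
  ε-move, top V: go to q_1, push UV → (q_1, 0, UVX$)
  read 0, top U: go to q_2, push XU → (q_2, ε, XUVX$)
All input consumed; M is in state q_2.

q_2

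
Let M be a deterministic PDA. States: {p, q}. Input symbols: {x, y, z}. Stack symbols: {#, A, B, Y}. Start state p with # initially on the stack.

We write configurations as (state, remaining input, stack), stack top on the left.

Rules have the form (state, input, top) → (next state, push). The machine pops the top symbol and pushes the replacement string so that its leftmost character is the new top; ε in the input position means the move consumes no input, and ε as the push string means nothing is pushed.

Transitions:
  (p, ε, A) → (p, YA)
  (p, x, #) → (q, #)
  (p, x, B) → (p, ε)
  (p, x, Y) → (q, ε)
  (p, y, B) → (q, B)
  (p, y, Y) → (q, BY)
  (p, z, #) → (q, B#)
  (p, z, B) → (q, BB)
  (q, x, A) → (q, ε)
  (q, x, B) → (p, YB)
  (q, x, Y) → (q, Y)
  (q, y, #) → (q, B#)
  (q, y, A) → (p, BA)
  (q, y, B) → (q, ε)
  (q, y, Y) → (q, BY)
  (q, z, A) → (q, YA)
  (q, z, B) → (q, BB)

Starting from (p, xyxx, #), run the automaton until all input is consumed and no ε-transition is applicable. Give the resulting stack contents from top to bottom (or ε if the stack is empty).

B#

(p, xyxx, #) ⊢ (q, yxx, #) ⊢ (q, xx, B#) ⊢ (p, x, YB#) ⊢ (q, ε, B#)
All input consumed in state q with stack B#.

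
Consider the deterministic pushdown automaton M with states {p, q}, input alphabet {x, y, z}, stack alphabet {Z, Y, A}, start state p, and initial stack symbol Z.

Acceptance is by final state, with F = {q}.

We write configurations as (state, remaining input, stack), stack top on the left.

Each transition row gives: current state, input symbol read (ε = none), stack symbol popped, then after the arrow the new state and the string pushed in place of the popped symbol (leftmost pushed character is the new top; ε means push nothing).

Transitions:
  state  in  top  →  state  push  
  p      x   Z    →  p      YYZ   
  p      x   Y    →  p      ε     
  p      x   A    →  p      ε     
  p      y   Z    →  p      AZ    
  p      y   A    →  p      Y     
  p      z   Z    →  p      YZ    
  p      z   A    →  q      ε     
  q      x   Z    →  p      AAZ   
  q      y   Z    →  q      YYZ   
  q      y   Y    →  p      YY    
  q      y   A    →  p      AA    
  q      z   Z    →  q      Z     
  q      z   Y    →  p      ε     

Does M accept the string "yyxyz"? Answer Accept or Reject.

(p, yyxyz, Z)
  read y, top Z: go to p, push AZ → (p, yxyz, AZ)
  read y, top A: go to p, push Y → (p, xyz, YZ)
  read x, top Y: go to p, push ε → (p, yz, Z)
  read y, top Z: go to p, push AZ → (p, z, AZ)
  read z, top A: go to q, push ε → (q, ε, Z)
All input consumed; state q ∈ F.

Accept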